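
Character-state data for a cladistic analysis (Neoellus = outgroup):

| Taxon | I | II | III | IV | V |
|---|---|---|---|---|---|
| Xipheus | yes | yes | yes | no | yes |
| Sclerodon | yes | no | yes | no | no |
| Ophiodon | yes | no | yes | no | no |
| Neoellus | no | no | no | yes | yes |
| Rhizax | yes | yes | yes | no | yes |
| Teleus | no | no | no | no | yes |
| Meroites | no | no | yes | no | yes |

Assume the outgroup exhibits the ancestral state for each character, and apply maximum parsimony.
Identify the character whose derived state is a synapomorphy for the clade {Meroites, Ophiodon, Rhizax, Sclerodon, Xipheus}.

III

Character polarity is set by the outgroup: the derived state is whichever differs from the outgroup's state, so for IV, V the derived state is 'no', and for the remaining characters it is 'yes'.
I (derived state 'yes') is shared by Ophiodon, Rhizax, Sclerodon, and Xipheus — a synapomorphy uniting that clade.
II (derived state 'yes') is shared by Rhizax and Xipheus — a synapomorphy uniting that clade.
III: derived state 'yes' in Meroites, Ophiodon, Rhizax, Sclerodon, and Xipheus only — synapomorphy for {Meroites, Ophiodon, Rhizax, Sclerodon, Xipheus}.
All ingroup taxa share the derived state 'no' for IV; it defines the ingroup but does not resolve relationships within it.
V: derived state 'no' in Ophiodon and Sclerodon only — synapomorphy for {Ophiodon, Sclerodon}.
Most parsimonious ingroup topology: (Teleus,(Meroites,((Ophiodon,Sclerodon),(Xipheus,Rhizax)))).
The clade {Meroites, Ophiodon, Rhizax, Sclerodon, Xipheus} is supported by III: its derived state 'yes' occurs in exactly those taxa and in no other taxon (including the outgroup).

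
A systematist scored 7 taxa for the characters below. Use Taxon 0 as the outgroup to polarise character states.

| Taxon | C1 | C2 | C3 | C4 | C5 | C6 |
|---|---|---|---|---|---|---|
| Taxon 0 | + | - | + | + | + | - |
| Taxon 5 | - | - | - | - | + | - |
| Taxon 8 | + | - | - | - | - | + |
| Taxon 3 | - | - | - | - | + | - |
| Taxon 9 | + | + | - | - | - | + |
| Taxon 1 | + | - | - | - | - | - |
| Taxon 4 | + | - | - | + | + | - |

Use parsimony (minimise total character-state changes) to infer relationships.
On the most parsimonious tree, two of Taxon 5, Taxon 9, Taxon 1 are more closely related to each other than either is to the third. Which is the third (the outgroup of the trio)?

Character polarity is set by the outgroup: the derived state is whichever differs from the outgroup's state, so for C1, C3, C4, C5 the derived state is '-', and for the remaining characters it is '+'.
C1 (derived state '-') is shared by Taxon 3 and Taxon 5 — a synapomorphy uniting that clade.
C2 (derived state '+') is unique to Taxon 9 (autapomorphy; uninformative for grouping).
All ingroup taxa share the derived state '-' for C3; it defines the ingroup but does not resolve relationships within it.
C4: derived state '-' in Taxon 1, Taxon 3, Taxon 5, Taxon 8, and Taxon 9 only — synapomorphy for {Taxon 1, Taxon 3, Taxon 5, Taxon 8, Taxon 9}.
C5: derived state '-' in Taxon 1, Taxon 8, and Taxon 9 only — synapomorphy for {Taxon 1, Taxon 8, Taxon 9}.
C6 (derived state '+') is shared by Taxon 8 and Taxon 9 — a synapomorphy uniting that clade.
Most parsimonious ingroup topology: (((Taxon 5,Taxon 3),((Taxon 8,Taxon 9),Taxon 1)),Taxon 4).
Taxon 1 and Taxon 9 share a more recent common ancestor with each other than either does with Taxon 5, so Taxon 5 is the least closely related of the three.

Taxon 5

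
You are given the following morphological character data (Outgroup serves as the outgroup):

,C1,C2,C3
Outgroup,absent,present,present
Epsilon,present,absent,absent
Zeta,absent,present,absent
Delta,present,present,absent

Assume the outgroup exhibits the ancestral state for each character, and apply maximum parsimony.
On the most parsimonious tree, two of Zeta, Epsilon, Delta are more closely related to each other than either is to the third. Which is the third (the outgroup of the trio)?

Zeta

Character polarity is set by the outgroup: the derived state is whichever differs from the outgroup's state, so for C2, C3 the derived state is 'absent', and for the remaining characters it is 'present'.
C1: derived state 'present' in Delta and Epsilon only — synapomorphy for {Delta, Epsilon}.
C2 (derived state 'absent') is unique to Epsilon (autapomorphy; uninformative for grouping).
All ingroup taxa share the derived state 'absent' for C3; it defines the ingroup but does not resolve relationships within it.
Most parsimonious ingroup topology: (Zeta,(Delta,Epsilon)).
Delta and Epsilon share a more recent common ancestor with each other than either does with Zeta, so Zeta is the least closely related of the three.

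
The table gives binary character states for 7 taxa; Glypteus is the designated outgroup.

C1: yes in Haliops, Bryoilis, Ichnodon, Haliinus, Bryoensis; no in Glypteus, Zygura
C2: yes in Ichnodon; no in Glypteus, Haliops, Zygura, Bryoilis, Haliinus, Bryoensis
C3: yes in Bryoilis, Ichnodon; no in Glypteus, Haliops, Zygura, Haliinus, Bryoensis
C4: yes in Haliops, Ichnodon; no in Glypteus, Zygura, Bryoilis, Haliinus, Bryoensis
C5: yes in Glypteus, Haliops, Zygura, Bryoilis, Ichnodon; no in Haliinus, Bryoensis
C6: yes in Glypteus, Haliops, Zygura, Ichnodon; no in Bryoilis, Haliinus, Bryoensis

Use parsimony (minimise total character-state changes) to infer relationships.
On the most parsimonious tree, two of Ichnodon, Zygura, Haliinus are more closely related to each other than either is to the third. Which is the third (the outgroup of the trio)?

Zygura

Character polarity is set by the outgroup: the derived state is whichever differs from the outgroup's state, so for C5, C6 the derived state is 'no', and for the remaining characters it is 'yes'.
C1 (derived state 'yes') is shared by Bryoensis, Bryoilis, Haliinus, Haliops, and Ichnodon — a synapomorphy uniting that clade.
C2 (derived state 'yes') is unique to Ichnodon (autapomorphy; uninformative for grouping).
C3 groups Bryoilis and Ichnodon, which is incompatible with the clades supported by the remaining characters; treating it as convergent (homoplasy) costs fewer steps than any alternative tree.
Only Haliops and Ichnodon show the derived state 'yes' for C4, supporting them as a clade.
C5 (derived state 'no') is shared by Bryoensis and Haliinus — a synapomorphy uniting that clade.
Only Bryoensis, Bryoilis, and Haliinus show the derived state 'no' for C6, supporting them as a clade.
Most parsimonious ingroup topology: (((Haliops,Ichnodon),(Bryoilis,(Haliinus,Bryoensis))),Zygura).
Ichnodon and Haliinus share a more recent common ancestor with each other than either does with Zygura, so Zygura is the least closely related of the three.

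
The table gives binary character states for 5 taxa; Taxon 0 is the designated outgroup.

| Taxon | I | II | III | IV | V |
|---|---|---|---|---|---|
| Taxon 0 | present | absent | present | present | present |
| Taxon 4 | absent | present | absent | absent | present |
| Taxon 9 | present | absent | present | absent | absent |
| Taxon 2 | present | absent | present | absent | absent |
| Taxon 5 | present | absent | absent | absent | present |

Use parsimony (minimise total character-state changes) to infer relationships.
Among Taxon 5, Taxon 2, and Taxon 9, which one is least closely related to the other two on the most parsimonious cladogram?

Taxon 5

Character polarity is set by the outgroup: the derived state is whichever differs from the outgroup's state, so for I, III, IV, V the derived state is 'absent', and for the remaining characters it is 'present'.
I (derived state 'absent') is unique to Taxon 4 (autapomorphy; uninformative for grouping).
II: derived state 'present' in Taxon 4 only — an autapomorphy, so it tells us nothing about relationships among taxa.
Only Taxon 4 and Taxon 5 show the derived state 'absent' for III, supporting them as a clade.
IV (derived state 'absent') is shared by all ingroup taxa — unites the whole ingroup.
Only Taxon 2 and Taxon 9 show the derived state 'absent' for V, supporting them as a clade.
Most parsimonious ingroup topology: ((Taxon 4,Taxon 5),(Taxon 9,Taxon 2)).
Taxon 9 and Taxon 2 share a more recent common ancestor with each other than either does with Taxon 5, so Taxon 5 is the least closely related of the three.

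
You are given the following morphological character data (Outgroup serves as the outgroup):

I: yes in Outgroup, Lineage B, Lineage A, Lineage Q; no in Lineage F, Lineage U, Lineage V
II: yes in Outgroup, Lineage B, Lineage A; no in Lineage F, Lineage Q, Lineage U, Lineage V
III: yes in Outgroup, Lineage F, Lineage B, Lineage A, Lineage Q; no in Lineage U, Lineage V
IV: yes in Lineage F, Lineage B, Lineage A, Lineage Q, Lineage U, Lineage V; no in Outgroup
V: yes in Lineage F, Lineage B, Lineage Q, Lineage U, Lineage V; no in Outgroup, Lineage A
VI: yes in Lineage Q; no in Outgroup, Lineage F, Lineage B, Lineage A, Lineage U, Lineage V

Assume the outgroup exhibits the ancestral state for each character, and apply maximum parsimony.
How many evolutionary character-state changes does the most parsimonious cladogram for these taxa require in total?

6

Character polarity is set by the outgroup: the derived state is whichever differs from the outgroup's state, so for I, II, III the derived state is 'no', and for the remaining characters it is 'yes'.
I: derived state 'no' in Lineage F, Lineage U, and Lineage V only — synapomorphy for {Lineage F, Lineage U, Lineage V}.
Only Lineage F, Lineage Q, Lineage U, and Lineage V show the derived state 'no' for II, supporting them as a clade.
Only Lineage U and Lineage V show the derived state 'no' for III, supporting them as a clade.
IV (derived state 'yes') is shared by all ingroup taxa — unites the whole ingroup.
V (derived state 'yes') is shared by Lineage B, Lineage F, Lineage Q, Lineage U, and Lineage V — a synapomorphy uniting that clade.
VI (derived state 'yes') is unique to Lineage Q (autapomorphy; uninformative for grouping).
Most parsimonious ingroup topology: ((((Lineage F,(Lineage U,Lineage V)),Lineage Q),Lineage B),Lineage A).
Changes per character on this tree: I: 1; II: 1; III: 1; IV: 1; V: 1; VI: 1.
Total = 6.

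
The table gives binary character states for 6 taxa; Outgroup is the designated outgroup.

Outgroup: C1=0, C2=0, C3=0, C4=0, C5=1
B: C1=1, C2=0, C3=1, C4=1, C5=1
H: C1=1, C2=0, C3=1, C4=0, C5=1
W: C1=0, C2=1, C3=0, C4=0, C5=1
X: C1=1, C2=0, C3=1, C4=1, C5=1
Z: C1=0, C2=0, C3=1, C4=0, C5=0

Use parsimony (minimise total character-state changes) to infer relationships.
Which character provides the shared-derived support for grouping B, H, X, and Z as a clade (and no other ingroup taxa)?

Character polarity is set by the outgroup: the derived state is whichever differs from the outgroup's state, so for C5 the derived state is '0', and for the remaining characters it is '1'.
Only B, H, and X show the derived state '1' for C1, supporting them as a clade.
C2 (derived state '1') is unique to W (autapomorphy; uninformative for grouping).
C3: derived state '1' in B, H, X, and Z only — synapomorphy for {B, H, X, Z}.
Only B and X show the derived state '1' for C4, supporting them as a clade.
C5: derived state '0' in Z only — an autapomorphy, so it tells us nothing about relationships among taxa.
Most parsimonious ingroup topology: ((((B,X),H),Z),W).
The clade {B, H, X, Z} is supported by C3: its derived state '1' occurs in exactly those taxa and in no other taxon (including the outgroup).

C3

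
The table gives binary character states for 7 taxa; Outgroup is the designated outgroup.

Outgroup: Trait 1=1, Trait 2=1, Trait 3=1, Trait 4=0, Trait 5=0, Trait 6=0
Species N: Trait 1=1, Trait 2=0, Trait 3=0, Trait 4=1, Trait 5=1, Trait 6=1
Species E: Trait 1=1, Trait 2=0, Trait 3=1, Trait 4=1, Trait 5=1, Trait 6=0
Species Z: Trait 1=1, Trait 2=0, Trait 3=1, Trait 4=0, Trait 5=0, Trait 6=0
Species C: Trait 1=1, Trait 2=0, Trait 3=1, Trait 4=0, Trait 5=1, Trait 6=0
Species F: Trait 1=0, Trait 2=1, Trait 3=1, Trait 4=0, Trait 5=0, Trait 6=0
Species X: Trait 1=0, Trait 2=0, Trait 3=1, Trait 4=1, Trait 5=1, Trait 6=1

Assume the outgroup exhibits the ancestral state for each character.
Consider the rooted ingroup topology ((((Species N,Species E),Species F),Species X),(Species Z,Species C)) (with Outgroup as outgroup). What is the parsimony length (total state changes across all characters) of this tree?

Map each character onto ((((Species N,Species E),Species F),Species X),(Species Z,Species C)) (rooted by Outgroup) and count the minimum state changes it requires (Fitch parsimony):
Trait 1: 2; Trait 2: 2; Trait 3: 1; Trait 4: 2; Trait 5: 3; Trait 6: 2.
Total tree length = 12.

12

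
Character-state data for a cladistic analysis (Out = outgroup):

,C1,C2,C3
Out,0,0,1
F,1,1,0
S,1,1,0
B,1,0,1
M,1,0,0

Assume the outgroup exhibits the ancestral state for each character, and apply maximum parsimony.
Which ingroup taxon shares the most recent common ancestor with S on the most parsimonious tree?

Character polarity is set by the outgroup: the derived state is whichever differs from the outgroup's state, so for C3 the derived state is '0', and for the remaining characters it is '1'.
C1 (derived state '1') is shared by all ingroup taxa — unites the whole ingroup.
Only F and S show the derived state '1' for C2, supporting them as a clade.
C3 (derived state '0') is shared by F, M, and S — a synapomorphy uniting that clade.
Most parsimonious ingroup topology: (((F,S),M),B).
S and F form a cherry on this tree, so they are sister taxa.

F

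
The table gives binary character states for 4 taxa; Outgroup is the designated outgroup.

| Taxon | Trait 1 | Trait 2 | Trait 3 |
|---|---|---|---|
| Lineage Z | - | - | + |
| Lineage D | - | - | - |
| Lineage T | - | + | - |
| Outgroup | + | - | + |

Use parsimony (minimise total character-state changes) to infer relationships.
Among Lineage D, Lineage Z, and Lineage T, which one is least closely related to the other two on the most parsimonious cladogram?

Character polarity is set by the outgroup: the derived state is whichever differs from the outgroup's state, so for Trait 1, Trait 3 the derived state is '-', and for the remaining characters it is '+'.
Trait 1 (derived state '-') is shared by all ingroup taxa — unites the whole ingroup.
Trait 2 (derived state '+') is unique to Lineage T (autapomorphy; uninformative for grouping).
Trait 3 (derived state '-') is shared by Lineage D and Lineage T — a synapomorphy uniting that clade.
Most parsimonious ingroup topology: ((Lineage D,Lineage T),Lineage Z).
Lineage T and Lineage D share a more recent common ancestor with each other than either does with Lineage Z, so Lineage Z is the least closely related of the three.

Lineage Z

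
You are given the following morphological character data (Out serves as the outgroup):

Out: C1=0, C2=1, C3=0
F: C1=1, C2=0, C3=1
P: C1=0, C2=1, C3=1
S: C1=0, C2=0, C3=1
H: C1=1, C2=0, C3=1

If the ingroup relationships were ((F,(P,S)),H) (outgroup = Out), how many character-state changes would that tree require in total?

5

Map each character onto ((F,(P,S)),H) (rooted by Out) and count the minimum state changes it requires (Fitch parsimony):
C1: 2; C2: 2; C3: 1.
Total tree length = 5.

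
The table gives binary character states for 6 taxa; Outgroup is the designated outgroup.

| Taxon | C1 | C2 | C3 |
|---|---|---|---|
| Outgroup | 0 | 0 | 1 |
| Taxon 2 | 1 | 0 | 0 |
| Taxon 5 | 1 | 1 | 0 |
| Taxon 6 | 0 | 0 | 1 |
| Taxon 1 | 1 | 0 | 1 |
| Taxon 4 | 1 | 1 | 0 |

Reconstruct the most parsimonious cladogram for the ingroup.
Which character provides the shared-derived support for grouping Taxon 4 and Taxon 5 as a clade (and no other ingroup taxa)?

C2

Character polarity is set by the outgroup: the derived state is whichever differs from the outgroup's state, so for C3 the derived state is '0', and for the remaining characters it is '1'.
C1: derived state '1' in Taxon 1, Taxon 2, Taxon 4, and Taxon 5 only — synapomorphy for {Taxon 1, Taxon 2, Taxon 4, Taxon 5}.
C2: derived state '1' in Taxon 4 and Taxon 5 only — synapomorphy for {Taxon 4, Taxon 5}.
Only Taxon 2, Taxon 4, and Taxon 5 show the derived state '0' for C3, supporting them as a clade.
Most parsimonious ingroup topology: (((Taxon 2,(Taxon 5,Taxon 4)),Taxon 1),Taxon 6).
The clade {Taxon 4, Taxon 5} is supported by C2: its derived state '1' occurs in exactly those taxa and in no other taxon (including the outgroup).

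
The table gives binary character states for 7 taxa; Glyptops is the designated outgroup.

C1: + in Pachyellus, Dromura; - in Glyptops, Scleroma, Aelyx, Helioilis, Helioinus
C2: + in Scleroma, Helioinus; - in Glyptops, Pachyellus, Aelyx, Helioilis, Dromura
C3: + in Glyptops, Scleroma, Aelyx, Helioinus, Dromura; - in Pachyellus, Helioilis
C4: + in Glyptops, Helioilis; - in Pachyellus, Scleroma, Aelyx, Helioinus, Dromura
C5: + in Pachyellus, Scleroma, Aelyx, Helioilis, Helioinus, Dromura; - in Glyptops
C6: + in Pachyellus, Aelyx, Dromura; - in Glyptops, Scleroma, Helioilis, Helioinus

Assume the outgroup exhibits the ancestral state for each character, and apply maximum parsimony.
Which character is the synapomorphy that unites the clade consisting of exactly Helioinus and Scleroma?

Character polarity is set by the outgroup: the derived state is whichever differs from the outgroup's state, so for C3, C4 the derived state is '-', and for the remaining characters it is '+'.
C1: derived state '+' in Dromura and Pachyellus only — synapomorphy for {Dromura, Pachyellus}.
C2: derived state '+' in Helioinus and Scleroma only — synapomorphy for {Helioinus, Scleroma}.
C3 (state '-') occurs in Helioilis and Pachyellus but conflicts with the nesting implied by the other characters — most parsimoniously interpreted as homoplasy.
Only Aelyx, Dromura, Helioinus, Pachyellus, and Scleroma show the derived state '-' for C4, supporting them as a clade.
All ingroup taxa share the derived state '+' for C5; it defines the ingroup but does not resolve relationships within it.
C6 (derived state '+') is shared by Aelyx, Dromura, and Pachyellus — a synapomorphy uniting that clade.
Most parsimonious ingroup topology: ((((Pachyellus,Dromura),Aelyx),(Scleroma,Helioinus)),Helioilis).
The clade {Helioinus, Scleroma} is supported by C2: its derived state '+' occurs in exactly those taxa and in no other taxon (including the outgroup).

C2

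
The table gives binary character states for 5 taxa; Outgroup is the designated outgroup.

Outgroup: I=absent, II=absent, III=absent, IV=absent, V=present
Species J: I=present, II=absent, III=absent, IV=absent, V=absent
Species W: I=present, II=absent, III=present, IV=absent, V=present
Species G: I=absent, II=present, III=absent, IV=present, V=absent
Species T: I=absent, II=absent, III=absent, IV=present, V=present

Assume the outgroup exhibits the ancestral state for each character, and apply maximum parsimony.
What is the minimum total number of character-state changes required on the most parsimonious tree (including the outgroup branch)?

6

Character polarity is set by the outgroup: the derived state is whichever differs from the outgroup's state, so for V the derived state is 'absent', and for the remaining characters it is 'present'.
Only Species J and Species W show the derived state 'present' for I, supporting them as a clade.
II: derived state 'present' in Species G only — an autapomorphy, so it tells us nothing about relationships among taxa.
III (derived state 'present') is unique to Species W (autapomorphy; uninformative for grouping).
IV (derived state 'present') is shared by Species G and Species T — a synapomorphy uniting that clade.
V groups Species G and Species J, which is incompatible with the clades supported by the remaining characters; treating it as convergent (homoplasy) costs fewer steps than any alternative tree.
Most parsimonious ingroup topology: ((Species J,Species W),(Species G,Species T)).
Changes per character on this tree: I: 1; II: 1; III: 1; IV: 1; V: 2.
Total = 6.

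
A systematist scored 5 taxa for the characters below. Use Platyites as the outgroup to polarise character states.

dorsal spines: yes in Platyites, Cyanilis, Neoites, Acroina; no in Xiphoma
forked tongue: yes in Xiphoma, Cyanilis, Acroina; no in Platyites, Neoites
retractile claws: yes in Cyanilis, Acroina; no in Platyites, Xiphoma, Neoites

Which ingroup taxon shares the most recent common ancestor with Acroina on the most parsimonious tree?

Character polarity is set by the outgroup: the derived state is whichever differs from the outgroup's state, so for dorsal spines the derived state is 'no', and for the remaining characters it is 'yes'.
dorsal spines: derived state 'no' in Xiphoma only — an autapomorphy, so it tells us nothing about relationships among taxa.
forked tongue (derived state 'yes') is shared by Acroina, Cyanilis, and Xiphoma — a synapomorphy uniting that clade.
Only Acroina and Cyanilis show the derived state 'yes' for retractile claws, supporting them as a clade.
Most parsimonious ingroup topology: (((Cyanilis,Acroina),Xiphoma),Neoites).
Acroina and Cyanilis form a cherry on this tree, so they are sister taxa.

Cyanilis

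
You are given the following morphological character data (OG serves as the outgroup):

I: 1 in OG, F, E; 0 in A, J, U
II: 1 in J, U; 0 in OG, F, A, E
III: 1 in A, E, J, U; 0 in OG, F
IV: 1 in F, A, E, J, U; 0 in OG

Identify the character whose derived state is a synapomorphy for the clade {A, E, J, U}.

Character polarity is set by the outgroup: the derived state is whichever differs from the outgroup's state, so for I the derived state is '0', and for the remaining characters it is '1'.
I: derived state '0' in A, J, and U only — synapomorphy for {A, J, U}.
II: derived state '1' in J and U only — synapomorphy for {J, U}.
III: derived state '1' in A, E, J, and U only — synapomorphy for {A, E, J, U}.
IV (derived state '1') is shared by all ingroup taxa — unites the whole ingroup.
Most parsimonious ingroup topology: (F,((A,(J,U)),E)).
The clade {A, E, J, U} is supported by III: its derived state '1' occurs in exactly those taxa and in no other taxon (including the outgroup).

III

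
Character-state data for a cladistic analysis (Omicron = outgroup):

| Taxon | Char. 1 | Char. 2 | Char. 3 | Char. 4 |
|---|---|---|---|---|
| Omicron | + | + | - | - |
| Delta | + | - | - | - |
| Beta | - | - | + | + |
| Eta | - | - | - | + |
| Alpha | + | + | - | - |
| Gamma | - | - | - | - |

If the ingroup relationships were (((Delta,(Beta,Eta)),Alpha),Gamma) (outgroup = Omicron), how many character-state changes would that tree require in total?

Map each character onto (((Delta,(Beta,Eta)),Alpha),Gamma) (rooted by Omicron) and count the minimum state changes it requires (Fitch parsimony):
Char. 1: 2; Char. 2: 2; Char. 3: 1; Char. 4: 1.
Total tree length = 6.

6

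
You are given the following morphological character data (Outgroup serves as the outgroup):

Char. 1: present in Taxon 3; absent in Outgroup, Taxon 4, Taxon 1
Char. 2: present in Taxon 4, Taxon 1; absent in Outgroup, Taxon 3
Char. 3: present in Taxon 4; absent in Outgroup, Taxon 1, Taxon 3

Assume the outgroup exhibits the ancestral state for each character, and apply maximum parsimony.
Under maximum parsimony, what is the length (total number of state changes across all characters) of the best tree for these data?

3

The outgroup has state 'absent' for every character, so 'present' is the derived state throughout.
Char. 1: derived state 'present' in Taxon 3 only — an autapomorphy, so it tells us nothing about relationships among taxa.
Char. 2: derived state 'present' in Taxon 1 and Taxon 4 only — synapomorphy for {Taxon 1, Taxon 4}.
Char. 3: derived state 'present' in Taxon 4 only — an autapomorphy, so it tells us nothing about relationships among taxa.
Most parsimonious ingroup topology: ((Taxon 4,Taxon 1),Taxon 3).
Changes per character on this tree: Char. 1: 1; Char. 2: 1; Char. 3: 1.
Total = 3.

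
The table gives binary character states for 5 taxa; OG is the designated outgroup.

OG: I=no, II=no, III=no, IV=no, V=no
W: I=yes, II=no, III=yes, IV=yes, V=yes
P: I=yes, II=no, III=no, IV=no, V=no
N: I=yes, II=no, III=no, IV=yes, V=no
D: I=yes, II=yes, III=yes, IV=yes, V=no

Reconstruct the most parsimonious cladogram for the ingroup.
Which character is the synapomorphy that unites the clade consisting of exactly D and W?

III

The outgroup has state 'no' for every character, so 'yes' is the derived state throughout.
I (derived state 'yes') is shared by all ingroup taxa — unites the whole ingroup.
II (derived state 'yes') is unique to D (autapomorphy; uninformative for grouping).
III (derived state 'yes') is shared by D and W — a synapomorphy uniting that clade.
Only D, N, and W show the derived state 'yes' for IV, supporting them as a clade.
V: derived state 'yes' in W only — an autapomorphy, so it tells us nothing about relationships among taxa.
Most parsimonious ingroup topology: (((W,D),N),P).
The clade {D, W} is supported by III: its derived state 'yes' occurs in exactly those taxa and in no other taxon (including the outgroup).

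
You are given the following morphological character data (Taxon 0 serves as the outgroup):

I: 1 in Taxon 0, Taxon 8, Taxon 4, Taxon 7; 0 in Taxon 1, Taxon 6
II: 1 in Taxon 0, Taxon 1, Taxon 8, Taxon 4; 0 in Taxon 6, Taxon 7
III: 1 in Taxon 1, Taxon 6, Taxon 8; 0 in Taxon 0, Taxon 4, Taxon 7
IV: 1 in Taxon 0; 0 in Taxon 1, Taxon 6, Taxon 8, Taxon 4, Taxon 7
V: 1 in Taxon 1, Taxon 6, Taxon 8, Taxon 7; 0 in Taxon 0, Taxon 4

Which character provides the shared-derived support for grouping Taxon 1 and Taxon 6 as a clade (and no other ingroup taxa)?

Character polarity is set by the outgroup: the derived state is whichever differs from the outgroup's state, so for I, II, IV the derived state is '0', and for the remaining characters it is '1'.
I (derived state '0') is shared by Taxon 1 and Taxon 6 — a synapomorphy uniting that clade.
II (state '0') occurs in Taxon 6 and Taxon 7 but conflicts with the nesting implied by the other characters — most parsimoniously interpreted as homoplasy.
III (derived state '1') is shared by Taxon 1, Taxon 6, and Taxon 8 — a synapomorphy uniting that clade.
All ingroup taxa share the derived state '0' for IV; it defines the ingroup but does not resolve relationships within it.
V: derived state '1' in Taxon 1, Taxon 6, Taxon 7, and Taxon 8 only — synapomorphy for {Taxon 1, Taxon 6, Taxon 7, Taxon 8}.
Most parsimonious ingroup topology: ((((Taxon 1,Taxon 6),Taxon 8),Taxon 7),Taxon 4).
The clade {Taxon 1, Taxon 6} is supported by I: its derived state '0' occurs in exactly those taxa and in no other taxon (including the outgroup).

I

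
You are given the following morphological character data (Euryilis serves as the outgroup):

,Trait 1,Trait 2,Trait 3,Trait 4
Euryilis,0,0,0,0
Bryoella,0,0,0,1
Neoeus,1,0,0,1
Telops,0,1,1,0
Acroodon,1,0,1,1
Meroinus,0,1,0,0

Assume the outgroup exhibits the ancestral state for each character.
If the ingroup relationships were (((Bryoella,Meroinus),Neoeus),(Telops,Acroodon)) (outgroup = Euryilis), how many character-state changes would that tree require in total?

8

Map each character onto (((Bryoella,Meroinus),Neoeus),(Telops,Acroodon)) (rooted by Euryilis) and count the minimum state changes it requires (Fitch parsimony):
Trait 1: 2; Trait 2: 2; Trait 3: 1; Trait 4: 3.
Total tree length = 8.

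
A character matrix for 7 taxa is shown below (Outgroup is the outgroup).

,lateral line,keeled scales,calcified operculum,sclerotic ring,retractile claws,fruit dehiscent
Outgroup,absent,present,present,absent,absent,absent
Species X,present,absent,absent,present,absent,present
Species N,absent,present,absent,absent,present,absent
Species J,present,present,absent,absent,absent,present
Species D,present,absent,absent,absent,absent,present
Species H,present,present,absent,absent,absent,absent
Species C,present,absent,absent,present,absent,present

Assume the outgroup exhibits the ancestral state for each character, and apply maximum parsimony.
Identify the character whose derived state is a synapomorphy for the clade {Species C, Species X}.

sclerotic ring

Character polarity is set by the outgroup: the derived state is whichever differs from the outgroup's state, so for keeled scales, calcified operculum the derived state is 'absent', and for the remaining characters it is 'present'.
lateral line: derived state 'present' in Species C, Species D, Species H, Species J, and Species X only — synapomorphy for {Species C, Species D, Species H, Species J, Species X}.
keeled scales: derived state 'absent' in Species C, Species D, and Species X only — synapomorphy for {Species C, Species D, Species X}.
calcified operculum (derived state 'absent') is shared by all ingroup taxa — unites the whole ingroup.
sclerotic ring: derived state 'present' in Species C and Species X only — synapomorphy for {Species C, Species X}.
retractile claws (derived state 'present') is unique to Species N (autapomorphy; uninformative for grouping).
Only Species C, Species D, Species J, and Species X show the derived state 'present' for fruit dehiscent, supporting them as a clade.
Most parsimonious ingroup topology: (((((Species X,Species C),Species D),Species J),Species H),Species N).
The clade {Species C, Species X} is supported by sclerotic ring: its derived state 'present' occurs in exactly those taxa and in no other taxon (including the outgroup).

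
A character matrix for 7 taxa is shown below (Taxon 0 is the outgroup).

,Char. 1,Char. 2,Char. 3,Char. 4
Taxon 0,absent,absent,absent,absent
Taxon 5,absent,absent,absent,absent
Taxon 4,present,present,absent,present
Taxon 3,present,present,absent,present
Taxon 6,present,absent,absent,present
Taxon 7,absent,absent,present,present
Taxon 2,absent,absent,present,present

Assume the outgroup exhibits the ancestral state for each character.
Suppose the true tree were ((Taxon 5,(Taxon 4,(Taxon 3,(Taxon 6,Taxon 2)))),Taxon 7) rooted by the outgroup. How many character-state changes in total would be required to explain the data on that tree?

Map each character onto ((Taxon 5,(Taxon 4,(Taxon 3,(Taxon 6,Taxon 2)))),Taxon 7) (rooted by Taxon 0) and count the minimum state changes it requires (Fitch parsimony):
Char. 1: 2; Char. 2: 2; Char. 3: 2; Char. 4: 2.
Total tree length = 8.

8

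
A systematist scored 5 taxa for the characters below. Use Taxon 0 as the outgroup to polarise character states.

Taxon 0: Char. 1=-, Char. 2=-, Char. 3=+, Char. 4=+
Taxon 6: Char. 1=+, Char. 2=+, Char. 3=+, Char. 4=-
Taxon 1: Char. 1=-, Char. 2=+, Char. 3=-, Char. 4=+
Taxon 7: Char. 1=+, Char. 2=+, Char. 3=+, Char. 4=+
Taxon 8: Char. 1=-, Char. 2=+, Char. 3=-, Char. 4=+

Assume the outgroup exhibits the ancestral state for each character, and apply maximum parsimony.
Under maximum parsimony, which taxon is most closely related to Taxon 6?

Character polarity is set by the outgroup: the derived state is whichever differs from the outgroup's state, so for Char. 3, Char. 4 the derived state is '-', and for the remaining characters it is '+'.
Char. 1: derived state '+' in Taxon 6 and Taxon 7 only — synapomorphy for {Taxon 6, Taxon 7}.
Char. 2 (derived state '+') is shared by all ingroup taxa — unites the whole ingroup.
Only Taxon 1 and Taxon 8 show the derived state '-' for Char. 3, supporting them as a clade.
Char. 4 (derived state '-') is unique to Taxon 6 (autapomorphy; uninformative for grouping).
Most parsimonious ingroup topology: ((Taxon 6,Taxon 7),(Taxon 1,Taxon 8)).
Taxon 6 and Taxon 7 form a cherry on this tree, so they are sister taxa.

Taxon 7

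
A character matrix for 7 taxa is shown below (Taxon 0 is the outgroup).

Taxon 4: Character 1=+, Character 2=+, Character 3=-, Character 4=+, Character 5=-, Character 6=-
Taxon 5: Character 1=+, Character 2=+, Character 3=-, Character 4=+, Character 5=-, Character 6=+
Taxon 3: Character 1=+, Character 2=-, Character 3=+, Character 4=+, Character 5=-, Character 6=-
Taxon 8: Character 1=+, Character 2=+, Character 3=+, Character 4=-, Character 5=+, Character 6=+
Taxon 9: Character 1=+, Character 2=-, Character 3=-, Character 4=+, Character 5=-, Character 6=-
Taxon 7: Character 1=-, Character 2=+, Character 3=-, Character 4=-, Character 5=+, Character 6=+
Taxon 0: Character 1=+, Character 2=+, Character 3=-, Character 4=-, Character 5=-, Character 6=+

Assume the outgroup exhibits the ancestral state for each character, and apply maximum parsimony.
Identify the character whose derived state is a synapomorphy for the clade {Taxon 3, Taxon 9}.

Character 2

Character polarity is set by the outgroup: the derived state is whichever differs from the outgroup's state, so for Character 1, Character 2, Character 6 the derived state is '-', and for the remaining characters it is '+'.
Character 1 (derived state '-') is unique to Taxon 7 (autapomorphy; uninformative for grouping).
Only Taxon 3 and Taxon 9 show the derived state '-' for Character 2, supporting them as a clade.
Character 3 groups Taxon 3 and Taxon 8, which is incompatible with the clades supported by the remaining characters; treating it as convergent (homoplasy) costs fewer steps than any alternative tree.
Character 4 (derived state '+') is shared by Taxon 3, Taxon 4, Taxon 5, and Taxon 9 — a synapomorphy uniting that clade.
Only Taxon 7 and Taxon 8 show the derived state '+' for Character 5, supporting them as a clade.
Character 6 (derived state '-') is shared by Taxon 3, Taxon 4, and Taxon 9 — a synapomorphy uniting that clade.
Most parsimonious ingroup topology: ((Taxon 8,Taxon 7),(((Taxon 3,Taxon 9),Taxon 4),Taxon 5)).
The clade {Taxon 3, Taxon 9} is supported by Character 2: its derived state '-' occurs in exactly those taxa and in no other taxon (including the outgroup).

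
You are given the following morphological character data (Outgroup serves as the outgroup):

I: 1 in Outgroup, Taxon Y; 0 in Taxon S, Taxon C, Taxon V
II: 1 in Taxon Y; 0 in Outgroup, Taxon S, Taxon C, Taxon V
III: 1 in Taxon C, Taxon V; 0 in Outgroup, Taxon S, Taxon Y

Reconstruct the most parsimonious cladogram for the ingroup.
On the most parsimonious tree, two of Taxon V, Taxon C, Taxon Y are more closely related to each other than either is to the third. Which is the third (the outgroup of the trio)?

Character polarity is set by the outgroup: the derived state is whichever differs from the outgroup's state, so for I the derived state is '0', and for the remaining characters it is '1'.
I (derived state '0') is shared by Taxon C, Taxon S, and Taxon V — a synapomorphy uniting that clade.
II (derived state '1') is unique to Taxon Y (autapomorphy; uninformative for grouping).
Only Taxon C and Taxon V show the derived state '1' for III, supporting them as a clade.
Most parsimonious ingroup topology: ((Taxon S,(Taxon C,Taxon V)),Taxon Y).
Taxon V and Taxon C share a more recent common ancestor with each other than either does with Taxon Y, so Taxon Y is the least closely related of the three.

Taxon Y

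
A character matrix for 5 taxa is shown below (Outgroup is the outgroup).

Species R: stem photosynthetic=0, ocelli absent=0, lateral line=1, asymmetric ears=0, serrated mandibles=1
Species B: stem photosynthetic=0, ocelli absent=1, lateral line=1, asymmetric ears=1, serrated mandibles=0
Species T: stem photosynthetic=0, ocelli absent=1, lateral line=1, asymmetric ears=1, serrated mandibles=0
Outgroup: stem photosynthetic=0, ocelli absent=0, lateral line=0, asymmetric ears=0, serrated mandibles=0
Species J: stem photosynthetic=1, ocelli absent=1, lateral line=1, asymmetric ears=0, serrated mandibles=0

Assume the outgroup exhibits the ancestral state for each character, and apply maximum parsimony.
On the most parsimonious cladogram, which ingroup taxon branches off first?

The outgroup has state '0' for every character, so '1' is the derived state throughout.
stem photosynthetic (derived state '1') is unique to Species J (autapomorphy; uninformative for grouping).
ocelli absent (derived state '1') is shared by Species B, Species J, and Species T — a synapomorphy uniting that clade.
lateral line (derived state '1') is shared by all ingroup taxa — unites the whole ingroup.
asymmetric ears (derived state '1') is shared by Species B and Species T — a synapomorphy uniting that clade.
serrated mandibles (derived state '1') is unique to Species R (autapomorphy; uninformative for grouping).
Most parsimonious ingroup topology: (Species R,((Species B,Species T),Species J)).
Species R is sister to the clade containing all other ingroup taxa, so it is the earliest-diverging (most basal) ingroup lineage.

Species R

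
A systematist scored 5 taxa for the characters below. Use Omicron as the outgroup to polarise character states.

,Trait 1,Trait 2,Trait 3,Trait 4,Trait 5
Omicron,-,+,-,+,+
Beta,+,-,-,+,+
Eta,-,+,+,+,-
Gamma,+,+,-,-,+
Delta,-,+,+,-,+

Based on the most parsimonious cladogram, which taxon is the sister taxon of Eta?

Character polarity is set by the outgroup: the derived state is whichever differs from the outgroup's state, so for Trait 2, Trait 4, Trait 5 the derived state is '-', and for the remaining characters it is '+'.
Trait 1: derived state '+' in Beta and Gamma only — synapomorphy for {Beta, Gamma}.
Trait 2 (derived state '-') is unique to Beta (autapomorphy; uninformative for grouping).
Only Delta and Eta show the derived state '+' for Trait 3, supporting them as a clade.
Trait 4 groups Delta and Gamma, which is incompatible with the clades supported by the remaining characters; treating it as convergent (homoplasy) costs fewer steps than any alternative tree.
Trait 5: derived state '-' in Eta only — an autapomorphy, so it tells us nothing about relationships among taxa.
Most parsimonious ingroup topology: ((Beta,Gamma),(Eta,Delta)).
Eta and Delta form a cherry on this tree, so they are sister taxa.

Delta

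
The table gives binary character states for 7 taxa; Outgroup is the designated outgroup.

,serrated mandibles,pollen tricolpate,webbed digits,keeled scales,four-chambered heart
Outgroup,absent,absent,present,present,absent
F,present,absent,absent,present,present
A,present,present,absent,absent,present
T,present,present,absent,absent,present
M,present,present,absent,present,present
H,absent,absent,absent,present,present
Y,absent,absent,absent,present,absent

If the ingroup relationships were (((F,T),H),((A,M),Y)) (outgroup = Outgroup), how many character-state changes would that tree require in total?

9

Map each character onto (((F,T),H),((A,M),Y)) (rooted by Outgroup) and count the minimum state changes it requires (Fitch parsimony):
serrated mandibles: 2; pollen tricolpate: 2; webbed digits: 1; keeled scales: 2; four-chambered heart: 2.
Total tree length = 9.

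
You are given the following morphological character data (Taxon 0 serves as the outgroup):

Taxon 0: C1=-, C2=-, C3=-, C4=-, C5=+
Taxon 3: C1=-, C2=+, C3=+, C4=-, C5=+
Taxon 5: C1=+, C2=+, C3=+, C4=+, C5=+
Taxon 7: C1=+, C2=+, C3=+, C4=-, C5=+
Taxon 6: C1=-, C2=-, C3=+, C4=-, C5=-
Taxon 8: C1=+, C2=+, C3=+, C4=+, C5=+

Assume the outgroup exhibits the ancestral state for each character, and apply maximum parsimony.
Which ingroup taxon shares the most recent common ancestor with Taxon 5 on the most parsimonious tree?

Taxon 8

Character polarity is set by the outgroup: the derived state is whichever differs from the outgroup's state, so for C5 the derived state is '-', and for the remaining characters it is '+'.
C1 (derived state '+') is shared by Taxon 5, Taxon 7, and Taxon 8 — a synapomorphy uniting that clade.
Only Taxon 3, Taxon 5, Taxon 7, and Taxon 8 show the derived state '+' for C2, supporting them as a clade.
C3 (derived state '+') is shared by all ingroup taxa — unites the whole ingroup.
Only Taxon 5 and Taxon 8 show the derived state '+' for C4, supporting them as a clade.
C5: derived state '-' in Taxon 6 only — an autapomorphy, so it tells us nothing about relationships among taxa.
Most parsimonious ingroup topology: ((Taxon 3,((Taxon 5,Taxon 8),Taxon 7)),Taxon 6).
Taxon 5 and Taxon 8 form a cherry on this tree, so they are sister taxa.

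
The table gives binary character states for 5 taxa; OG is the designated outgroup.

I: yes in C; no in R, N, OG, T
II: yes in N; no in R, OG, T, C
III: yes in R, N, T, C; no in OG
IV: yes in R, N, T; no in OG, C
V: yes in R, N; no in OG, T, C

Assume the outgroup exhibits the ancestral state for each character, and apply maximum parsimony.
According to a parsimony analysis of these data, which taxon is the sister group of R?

N

The outgroup has state 'no' for every character, so 'yes' is the derived state throughout.
I (derived state 'yes') is unique to C (autapomorphy; uninformative for grouping).
II (derived state 'yes') is unique to N (autapomorphy; uninformative for grouping).
All ingroup taxa share the derived state 'yes' for III; it defines the ingroup but does not resolve relationships within it.
IV: derived state 'yes' in N, R, and T only — synapomorphy for {N, R, T}.
Only N and R show the derived state 'yes' for V, supporting them as a clade.
Most parsimonious ingroup topology: ((T,(N,R)),C).
R and N form a cherry on this tree, so they are sister taxa.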